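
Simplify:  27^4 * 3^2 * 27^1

3^17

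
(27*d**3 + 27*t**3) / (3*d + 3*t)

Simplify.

9*d**2 - 9*d*t + 9*t**2

Apply the sum-of-cubes factorisation and cancel (3*d + 3*t).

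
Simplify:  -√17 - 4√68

√17 = √17; 4√68 = 8*√17
Combine: (-1 - 8)·√17 = -9*√17

-9*√17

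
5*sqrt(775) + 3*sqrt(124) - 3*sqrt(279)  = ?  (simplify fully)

22*sqrt(31)

5*sqrt(775) = 25*sqrt(31); 3*sqrt(124) = 6*sqrt(31); 3*sqrt(279) = 9*sqrt(31)
Combine: (25 + 6 - 9)·sqrt(31) = 22*sqrt(31)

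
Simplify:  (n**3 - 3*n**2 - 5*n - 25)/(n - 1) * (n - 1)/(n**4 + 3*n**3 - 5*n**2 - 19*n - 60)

(n - 5)/(n**2 + n - 12)

Factor: n**3 - 3*n**2 - 5*n - 25 = (n - 5)*(n**2 + 2*n + 5);  n**4 + 3*n**3 - 5*n**2 - 19*n - 60 = (n - 3)*(n**2 + 2*n + 5)*(n + 4)
Cancel the common factors (n**2 + 2*n + 5), (n - 1).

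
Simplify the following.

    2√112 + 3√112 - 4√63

8*√7

2√112 = 8*√7; 3√112 = 12*√7; 4√63 = 12*√7
Combine: (8 + 12 - 12)·√7 = 8*√7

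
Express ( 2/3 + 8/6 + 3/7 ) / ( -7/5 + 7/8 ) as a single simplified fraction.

Numerator: 2/3 + 8/6 + 3/7 = 17/7
Denominator: -7/5 + 7/8 = -21/40
Divide: (17/7) · (-40/21) = -680/147

-680/147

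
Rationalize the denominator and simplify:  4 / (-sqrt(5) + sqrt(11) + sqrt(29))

(-140*sqrt(5) - 52*sqrt(29) + 92*sqrt(11) + 8*sqrt(1595))/51

Group as (sqrt(11) + sqrt(29)) - sqrt(5); multiply by (sqrt(11) + sqrt(29)) + sqrt(5), then rationalise the remaining surd.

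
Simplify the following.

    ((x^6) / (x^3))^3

Inside the bracket: x^3
Raise to the power 3: x^9

x^9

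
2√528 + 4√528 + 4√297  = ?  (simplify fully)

2√528 = 8*√33; 4√528 = 16*√33; 4√297 = 12*√33
Combine: (8 + 16 + 12)·√33 = 36*√33

36*√33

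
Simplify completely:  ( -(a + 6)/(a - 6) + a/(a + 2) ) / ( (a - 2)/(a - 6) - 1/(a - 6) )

Numerator: -(a + 6)/(a - 6) + a/(a + 2) = (-14*a - 12)/(a^2 - 4*a - 12)
Denominator: (a - 2)/(a - 6) - 1/(a - 6) = (a - 3)/(a - 6)
Divide: ((-14*a - 12)/(a^2 - 4*a - 12)) · ((a - 6)/(a - 3)) = (-14*a - 12)/(a^2 - a - 6)

(-14*a - 12)/(a^2 - a - 6)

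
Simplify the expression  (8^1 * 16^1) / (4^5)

2^(-3)

8^1 = 2^3; 16^1 = 2^4; 4^5 = 2^10
Combine exponents: 2^(-3)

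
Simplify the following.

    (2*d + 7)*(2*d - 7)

(2*d)^2 - (7)^2 = 4*d^2 - 49.

4*d^2 - 49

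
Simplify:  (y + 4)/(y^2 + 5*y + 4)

1/(y + 1)

Factor: y^2 + 5*y + 4 = (y + 1)*(y + 4)
Cancel the common factor (y + 4).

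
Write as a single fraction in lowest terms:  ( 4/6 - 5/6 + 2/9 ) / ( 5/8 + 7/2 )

4/297

Numerator: 4/6 - 5/6 + 2/9 = 1/18
Denominator: 5/8 + 7/2 = 33/8
Divide: (1/18) · (8/33) = 4/297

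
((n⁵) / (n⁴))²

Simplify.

Inside the bracket: n¹
Raise to the power 2: n²

n²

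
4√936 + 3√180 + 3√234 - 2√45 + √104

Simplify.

12*√5 + 35*√26

4√936 = 24*√26; 3√180 = 18*√5; 3√234 = 9*√26; 2√45 = 6*√5; √104 = 2*√26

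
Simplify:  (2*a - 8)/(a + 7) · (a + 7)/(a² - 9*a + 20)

2/(a - 5)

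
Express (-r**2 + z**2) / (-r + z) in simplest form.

r + z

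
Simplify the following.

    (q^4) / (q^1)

Quotient: q^3

q^3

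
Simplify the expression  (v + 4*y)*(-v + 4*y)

Product of conjugates: (P+Q)(P-Q) = P^2 - Q^2.

-v^2 + 16*y^2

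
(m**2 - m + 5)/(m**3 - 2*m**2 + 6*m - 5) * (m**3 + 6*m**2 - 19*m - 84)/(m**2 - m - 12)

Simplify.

Factor: m**3 - 2*m**2 + 6*m - 5 = (m**2 - m + 5)*(m - 1);  m**3 + 6*m**2 - 19*m - 84 = (m + 3)*(m + 7)*(m - 4);  m**2 - m - 12 = (m - 4)*(m + 3)
Cancel the common factors (m**2 - m + 5), (m - 4), (m + 3).

(m + 7)/(m - 1)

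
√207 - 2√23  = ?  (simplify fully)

√207 = 3*√23; 2√23 = 2*√23
Combine: (3 - 2)·√23 = √23

√23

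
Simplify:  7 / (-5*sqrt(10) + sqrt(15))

Multiply numerator and denominator by sqrt(15) + 5*sqrt(10).
Denominator becomes -235; numerator becomes 7*sqrt(15) + 35*sqrt(10).

(-35*sqrt(10) - 7*sqrt(15))/235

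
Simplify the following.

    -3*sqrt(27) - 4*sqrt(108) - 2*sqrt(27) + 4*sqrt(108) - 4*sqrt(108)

3*sqrt(27) = 9*sqrt(3); 4*sqrt(108) = 24*sqrt(3); 2*sqrt(27) = 6*sqrt(3); 4*sqrt(108) = 24*sqrt(3); 4*sqrt(108) = 24*sqrt(3)
Combine: (-9 - 24 - 6 + 24 - 24)·sqrt(3) = -39*sqrt(3)

-39*sqrt(3)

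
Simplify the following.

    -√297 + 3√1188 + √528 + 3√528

31*√33

√297 = 3*√33; 3√1188 = 18*√33; √528 = 4*√33; 3√528 = 12*√33
Combine: (-3 + 18 + 4 + 12)·√33 = 31*√33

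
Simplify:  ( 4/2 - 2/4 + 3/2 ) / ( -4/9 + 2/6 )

Numerator: 4/2 - 2/4 + 3/2 = 3
Denominator: -4/9 + 2/6 = -1/9
Divide: (3) · (-9) = -27

-27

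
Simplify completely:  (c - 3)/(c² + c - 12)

1/(c + 4)

Factor: c² + c - 12 = (c - 3)·(c + 4)
Cancel the common factor (c - 3).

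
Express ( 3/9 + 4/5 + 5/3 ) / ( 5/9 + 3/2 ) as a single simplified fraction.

Numerator: 3/9 + 4/5 + 5/3 = 14/5
Denominator: 5/9 + 3/2 = 37/18
Divide: (14/5) · (18/37) = 252/185

252/185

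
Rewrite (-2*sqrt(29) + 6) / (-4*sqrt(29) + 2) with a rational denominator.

(-sqrt(29) + 11)/23

Multiply numerator and denominator by 2 + 4*sqrt(29).
Denominator becomes -460; numerator becomes -220 + 20*sqrt(29).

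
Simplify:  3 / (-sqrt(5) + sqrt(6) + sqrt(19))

(-30*sqrt(5) - 12*sqrt(19) + 27*sqrt(6) + 3*sqrt(570))/28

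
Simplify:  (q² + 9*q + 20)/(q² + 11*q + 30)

(q + 4)/(q + 6)

Factor: q² + 9*q + 20 = (q + 5)·(q + 4);  q² + 11*q + 30 = (q + 6)·(q + 5)
Cancel the common factor (q + 5).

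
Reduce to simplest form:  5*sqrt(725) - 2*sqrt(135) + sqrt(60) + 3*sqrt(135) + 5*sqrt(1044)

5*sqrt(725) = 25*sqrt(29); 2*sqrt(135) = 6*sqrt(15); sqrt(60) = 2*sqrt(15); 3*sqrt(135) = 9*sqrt(15); 5*sqrt(1044) = 30*sqrt(29)

5*sqrt(15) + 55*sqrt(29)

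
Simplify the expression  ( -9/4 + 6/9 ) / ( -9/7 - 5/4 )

133/213

Numerator: -9/4 + 6/9 = -19/12
Denominator: -9/7 - 5/4 = -71/28
Divide: (-19/12) · (-28/71) = 133/213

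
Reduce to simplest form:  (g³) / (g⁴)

Quotient: (g^-1)

1/g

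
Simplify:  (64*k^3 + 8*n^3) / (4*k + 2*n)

16*k^2 - 8*k*n + 4*n^2

Factor as (a+b)(a^2-ab+b^2) with a=(4*k), b=(2*n).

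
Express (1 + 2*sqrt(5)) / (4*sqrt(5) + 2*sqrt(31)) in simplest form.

Multiply numerator and denominator by -2*sqrt(31) + 4*sqrt(5).
Denominator becomes -44; numerator becomes -4*sqrt(155) - 2*sqrt(31) + 4*sqrt(5) + 40.

(-20 - 2*sqrt(5) + sqrt(31) + 2*sqrt(155))/22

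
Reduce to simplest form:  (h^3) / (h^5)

h^(-2)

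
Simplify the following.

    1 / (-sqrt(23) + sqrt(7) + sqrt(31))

(-15*sqrt(23) - sqrt(31) + 47*sqrt(7) + 2*sqrt(4991))/643

Group as (sqrt(7) + sqrt(31)) - sqrt(23); multiply by (sqrt(7) + sqrt(31)) + sqrt(23), then rationalise the remaining surd.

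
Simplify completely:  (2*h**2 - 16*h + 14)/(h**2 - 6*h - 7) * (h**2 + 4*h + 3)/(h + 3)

Factor: 2*h**2 - 16*h + 14 = 2*(h - 1)*(h - 7);  h**2 - 6*h - 7 = (h + 1)*(h - 7);  h**2 + 4*h + 3 = (h + 3)*(h + 1)
Cancel the common factors (h - 7), (h + 3), (h + 1).

2*h - 2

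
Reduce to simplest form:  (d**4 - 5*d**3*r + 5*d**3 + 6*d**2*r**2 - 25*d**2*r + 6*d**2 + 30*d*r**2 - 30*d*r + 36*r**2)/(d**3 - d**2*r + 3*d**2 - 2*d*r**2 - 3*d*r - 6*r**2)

(d**2 - 3*d*r + 2*d - 6*r)/(d + r)

Factor: d**4 - 5*d**3*r + 5*d**3 + 6*d**2*r**2 - 25*d**2*r + 6*d**2 + 30*d*r**2 - 30*d*r + 36*r**2 = (d + 3)*(d - 3*r)*(d - 2*r)*(d + 2);  d**3 - d**2*r + 3*d**2 - 2*d*r**2 - 3*d*r - 6*r**2 = (d - 2*r)*(d + 3)*(d + r)
Cancel the common factors (d - 2*r), (d + 3).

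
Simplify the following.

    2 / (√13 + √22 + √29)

Group as (√13 + √22) + √29; multiply by (√13 + √22) - √29, then rationalise the remaining surd.

(-√8294 + 3*√29 + 10*√22 + 19*√13)/277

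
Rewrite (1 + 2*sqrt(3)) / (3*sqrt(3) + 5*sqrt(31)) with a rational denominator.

Multiply numerator and denominator by -5*sqrt(31) + 3*sqrt(3).
Denominator becomes -748; numerator becomes -10*sqrt(93) - 5*sqrt(31) + 3*sqrt(3) + 18.

(-18 - 3*sqrt(3) + 5*sqrt(31) + 10*sqrt(93))/748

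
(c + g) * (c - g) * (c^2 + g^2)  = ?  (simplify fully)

c^4 - g^4

Telescope via difference of squares: (c+g)(c-g) = c^2 - g^2, then repeat with the next factor.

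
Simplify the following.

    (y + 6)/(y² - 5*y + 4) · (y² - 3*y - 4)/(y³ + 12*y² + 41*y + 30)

Factor: y² - 5*y + 4 = (y - 1)·(y - 4);  y² - 3*y - 4 = (y + 1)·(y - 4);  y³ + 12*y² + 41*y + 30 = (y + 6)·(y + 1)·(y + 5)
Cancel the common factors (y - 4), (y + 6), (y + 1).

1/(y² + 4*y - 5)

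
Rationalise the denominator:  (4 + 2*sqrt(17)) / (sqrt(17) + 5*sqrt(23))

(-17 - 2*sqrt(17) + 10*sqrt(23) + 5*sqrt(391))/279

Multiply numerator and denominator by -5*sqrt(23) + sqrt(17).
Denominator becomes -558; numerator becomes -10*sqrt(391) - 20*sqrt(23) + 4*sqrt(17) + 34.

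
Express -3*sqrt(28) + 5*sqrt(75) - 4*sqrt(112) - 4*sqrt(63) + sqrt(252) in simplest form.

3*sqrt(28) = 6*sqrt(7); 5*sqrt(75) = 25*sqrt(3); 4*sqrt(112) = 16*sqrt(7); 4*sqrt(63) = 12*sqrt(7); sqrt(252) = 6*sqrt(7)

-28*sqrt(7) + 25*sqrt(3)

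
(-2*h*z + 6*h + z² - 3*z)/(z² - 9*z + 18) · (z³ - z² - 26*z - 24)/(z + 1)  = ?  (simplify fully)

Factor: -2*h*z + 6*h + z² - 3*z = (z - 3)·(-2*h + z);  z² - 9*z + 18 = (z - 3)·(z - 6);  z³ - z² - 26*z - 24 = (z + 1)·(z + 4)·(z - 6)
Cancel the common factors (z + 1), (z - 3), (z - 6).

-2*h*z - 8*h + z² + 4*z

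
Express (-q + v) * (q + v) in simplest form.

-q^2 + v^2

(v+q)(v-q) = -q^2 + v^2.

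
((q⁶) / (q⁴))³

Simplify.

Inside the bracket: q²
Raise to the power 3: q⁶

q⁶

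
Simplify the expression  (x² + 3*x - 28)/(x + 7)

x - 4

Factor: x² + 3*x - 28 = (x - 4)·(x + 7)
Cancel the common factor (x + 7).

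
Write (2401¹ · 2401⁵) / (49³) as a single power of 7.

7^18

2401¹ = 7^4; 2401⁵ = 7^20; 49³ = 7^6
Combine exponents: 7^18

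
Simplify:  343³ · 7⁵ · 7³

343³ = 7^9; 7⁵ = 7^5; 7³ = 7^3
Combine exponents: 7^17

7^17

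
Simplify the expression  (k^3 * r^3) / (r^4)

Quotient: k^3 * (r^-1)

k^3/r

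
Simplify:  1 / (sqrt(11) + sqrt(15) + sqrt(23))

Group as (sqrt(11) + sqrt(15)) + sqrt(23); multiply by (sqrt(11) + sqrt(15)) - sqrt(23), then rationalise the remaining surd.

(-2*sqrt(3795) + 3*sqrt(23) + 19*sqrt(15) + 27*sqrt(11))/651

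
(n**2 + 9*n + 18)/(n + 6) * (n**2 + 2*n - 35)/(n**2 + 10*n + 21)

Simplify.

Factor: n**2 + 9*n + 18 = (n + 6)*(n + 3);  n**2 + 2*n - 35 = (n + 7)*(n - 5);  n**2 + 10*n + 21 = (n + 3)*(n + 7)
Cancel the common factors (n + 7), (n + 3), (n + 6).

n - 5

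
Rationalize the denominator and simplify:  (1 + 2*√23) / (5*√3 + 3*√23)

(-10*√69 - 5*√3 + 3*√23 + 138)/132

Multiply numerator and denominator by -5*√3 + 3*√23.
Denominator becomes 132; numerator becomes -10*√69 - 5*√3 + 3*√23 + 138.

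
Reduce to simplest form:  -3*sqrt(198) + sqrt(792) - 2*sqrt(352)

-11*sqrt(22)

3*sqrt(198) = 9*sqrt(22); sqrt(792) = 6*sqrt(22); 2*sqrt(352) = 8*sqrt(22)
Combine: (-9 + 6 - 8)·sqrt(22) = -11*sqrt(22)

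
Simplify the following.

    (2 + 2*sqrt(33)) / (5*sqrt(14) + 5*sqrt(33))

(-2*sqrt(462) - 2*sqrt(14) + 2*sqrt(33) + 66)/95

Multiply numerator and denominator by -5*sqrt(14) + 5*sqrt(33).
Denominator becomes 475; numerator becomes -10*sqrt(462) - 10*sqrt(14) + 10*sqrt(33) + 330.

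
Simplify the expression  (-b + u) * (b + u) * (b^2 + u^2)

-b^4 + u^4

Telescope via difference of squares: (u+b)(u-b) = -b^2 + u^2, then repeat with the next factor.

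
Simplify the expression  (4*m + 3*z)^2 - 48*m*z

(4*m - 3*z)^2

After expansion: 16*m^2 - 24*m*z + 9*z^2 — a perfect-square trinomial.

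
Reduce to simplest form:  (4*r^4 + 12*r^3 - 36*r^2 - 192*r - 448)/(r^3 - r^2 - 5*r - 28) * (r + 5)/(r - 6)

(4*r^2 + 36*r + 80)/(r - 6)

Factor: 4*r^4 + 12*r^3 - 36*r^2 - 192*r - 448 = 4*(r - 4)*(r + 4)*(r^2 + 3*r + 7);  r^3 - r^2 - 5*r - 28 = (r - 4)*(r^2 + 3*r + 7)
Cancel the common factors (r^2 + 3*r + 7), (r - 4).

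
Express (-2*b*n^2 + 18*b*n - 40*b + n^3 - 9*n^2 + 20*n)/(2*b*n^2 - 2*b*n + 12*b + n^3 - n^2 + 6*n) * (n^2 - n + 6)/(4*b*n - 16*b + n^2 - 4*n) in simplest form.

(-2*b*n + 10*b + n^2 - 5*n)/(8*b^2 + 6*b*n + n^2)

Factor: -2*b*n^2 + 18*b*n - 40*b + n^3 - 9*n^2 + 20*n = (n - 5)*(n - 4)*(-2*b + n);  2*b*n^2 - 2*b*n + 12*b + n^3 - n^2 + 6*n = (2*b + n)*(n^2 - n + 6);  4*b*n - 16*b + n^2 - 4*n = (4*b + n)*(n - 4)
Cancel the common factors (n^2 - n + 6), (n - 4).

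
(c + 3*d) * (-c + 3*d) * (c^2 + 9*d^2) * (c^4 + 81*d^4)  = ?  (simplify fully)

Telescope via difference of squares: ((3*d)+c)((3*d)-c) = -c^2 + 9*d^2, then repeat with the next factor.

-c^8 + 6561*d^8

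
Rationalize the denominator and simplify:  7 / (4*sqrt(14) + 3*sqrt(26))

Multiply numerator and denominator by -4*sqrt(14) + 3*sqrt(26).
Denominator becomes 10; numerator becomes -28*sqrt(14) + 21*sqrt(26).

(-28*sqrt(14) + 21*sqrt(26))/10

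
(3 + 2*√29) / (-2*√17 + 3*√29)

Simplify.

(6*√17 + 9*√29 + 4*√493 + 174)/193

Multiply numerator and denominator by 2*√17 + 3*√29.
Denominator becomes 193; numerator becomes 6*√17 + 9*√29 + 4*√493 + 174.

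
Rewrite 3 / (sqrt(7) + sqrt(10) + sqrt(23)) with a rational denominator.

Group as (sqrt(7) + sqrt(10)) + sqrt(23); multiply by (sqrt(7) + sqrt(10)) - sqrt(23), then rationalise the remaining surd.

(-3*sqrt(1610) - 9*sqrt(23) + 30*sqrt(10) + 39*sqrt(7))/122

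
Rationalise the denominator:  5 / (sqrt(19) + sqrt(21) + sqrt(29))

(-2*sqrt(11571) + 11*sqrt(29) + 27*sqrt(21) + 31*sqrt(19))/295

Group as (sqrt(19) + sqrt(21)) + sqrt(29); multiply by (sqrt(19) + sqrt(21)) - sqrt(29), then rationalise the remaining surd.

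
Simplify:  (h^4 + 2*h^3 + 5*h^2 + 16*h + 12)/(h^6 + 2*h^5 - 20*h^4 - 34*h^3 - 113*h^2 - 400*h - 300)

1/(h^2 - 25)

Factor: h^4 + 2*h^3 + 5*h^2 + 16*h + 12 = (h + 1)*(h + 2)*(h^2 - h + 6);  h^6 + 2*h^5 - 20*h^4 - 34*h^3 - 113*h^2 - 400*h - 300 = (h + 5)*(h + 2)*(h^2 - h + 6)*(h + 1)*(h - 5)
Cancel the common factors (h^2 - h + 6), (h + 2), (h + 1).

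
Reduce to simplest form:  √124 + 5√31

√124 = 2*√31; 5√31 = 5*√31
Combine: (2 + 5)·√31 = 7*√31

7*√31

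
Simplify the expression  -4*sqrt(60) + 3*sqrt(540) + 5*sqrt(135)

4*sqrt(60) = 8*sqrt(15); 3*sqrt(540) = 18*sqrt(15); 5*sqrt(135) = 15*sqrt(15)
Combine: (-8 + 18 + 15)·sqrt(15) = 25*sqrt(15)

25*sqrt(15)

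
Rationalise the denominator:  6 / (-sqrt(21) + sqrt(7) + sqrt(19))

(-10*sqrt(21) + 18*sqrt(19) + 66*sqrt(7) + 28*sqrt(57))/169

Group as (sqrt(7) + sqrt(19)) - sqrt(21); multiply by (sqrt(7) + sqrt(19)) + sqrt(21), then rationalise the remaining surd.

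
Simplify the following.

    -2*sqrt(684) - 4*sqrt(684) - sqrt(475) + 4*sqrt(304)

2*sqrt(684) = 12*sqrt(19); 4*sqrt(684) = 24*sqrt(19); sqrt(475) = 5*sqrt(19); 4*sqrt(304) = 16*sqrt(19)
Combine: (-12 - 24 - 5 + 16)·sqrt(19) = -25*sqrt(19)

-25*sqrt(19)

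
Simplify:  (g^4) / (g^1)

g^3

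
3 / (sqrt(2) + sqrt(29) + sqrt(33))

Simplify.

Group as (sqrt(2) + sqrt(29)) + sqrt(33); multiply by (sqrt(2) + sqrt(29)) - sqrt(33), then rationalise the remaining surd.

(-sqrt(1914) - sqrt(33) + 3*sqrt(29) + 30*sqrt(2))/38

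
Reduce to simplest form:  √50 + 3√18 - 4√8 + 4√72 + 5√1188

√50 = 5*√2; 3√18 = 9*√2; 4√8 = 8*√2; 4√72 = 24*√2; 5√1188 = 30*√33

30*√2 + 30*√33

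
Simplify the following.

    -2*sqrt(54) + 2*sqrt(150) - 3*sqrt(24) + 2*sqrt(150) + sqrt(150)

2*sqrt(54) = 6*sqrt(6); 2*sqrt(150) = 10*sqrt(6); 3*sqrt(24) = 6*sqrt(6); 2*sqrt(150) = 10*sqrt(6); sqrt(150) = 5*sqrt(6)
Combine: (-6 + 10 - 6 + 10 + 5)·sqrt(6) = 13*sqrt(6)

13*sqrt(6)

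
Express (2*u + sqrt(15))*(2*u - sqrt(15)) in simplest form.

(2*u)**2 - (sqrt(15))**2 = 4*u**2 - 15.

4*u**2 - 15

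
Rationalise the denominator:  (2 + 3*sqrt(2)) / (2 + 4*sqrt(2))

Multiply numerator and denominator by -4*sqrt(2) + 2.
Denominator becomes -28; numerator becomes -20 - 2*sqrt(2).

(sqrt(2) + 10)/14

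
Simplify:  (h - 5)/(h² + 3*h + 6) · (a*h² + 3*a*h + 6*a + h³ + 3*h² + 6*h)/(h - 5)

Factor: a*h² + 3*a*h + 6*a + h³ + 3*h² + 6*h = (h² + 3*h + 6)·(a + h)
Cancel the common factors (h² + 3*h + 6), (h - 5).

a + h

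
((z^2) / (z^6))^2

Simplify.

z^(-8)

Inside the bracket: (z^-4)
Raise to the power 2: (z^-8)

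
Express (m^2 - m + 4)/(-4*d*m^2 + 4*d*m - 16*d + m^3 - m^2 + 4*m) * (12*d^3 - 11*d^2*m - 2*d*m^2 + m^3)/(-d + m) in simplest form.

Factor: -4*d*m^2 + 4*d*m - 16*d + m^3 - m^2 + 4*m = (-4*d + m)*(m^2 - m + 4);  12*d^3 - 11*d^2*m - 2*d*m^2 + m^3 = (3*d + m)*(-d + m)*(-4*d + m)
Cancel the common factors (m^2 - m + 4), (-4*d + m), (-d + m).

3*d + m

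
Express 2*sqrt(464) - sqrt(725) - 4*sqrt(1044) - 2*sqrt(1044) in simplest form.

2*sqrt(464) = 8*sqrt(29); sqrt(725) = 5*sqrt(29); 4*sqrt(1044) = 24*sqrt(29); 2*sqrt(1044) = 12*sqrt(29)
Combine: (8 - 5 - 24 - 12)·sqrt(29) = -33*sqrt(29)

-33*sqrt(29)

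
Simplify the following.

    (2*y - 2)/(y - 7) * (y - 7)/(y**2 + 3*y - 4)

Factor: 2*y - 2 = 2*(y - 1);  y**2 + 3*y - 4 = (y - 1)*(y + 4)
Cancel the common factors (y - 1), (y - 7).

2/(y + 4)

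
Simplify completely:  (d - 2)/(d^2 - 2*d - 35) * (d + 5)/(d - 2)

1/(d - 7)

Factor: d^2 - 2*d - 35 = (d + 5)*(d - 7)
Cancel the common factors (d - 2), (d + 5).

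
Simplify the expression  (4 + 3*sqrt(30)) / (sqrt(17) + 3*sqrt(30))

Multiply numerator and denominator by -sqrt(17) + 3*sqrt(30).
Denominator becomes 253; numerator becomes -3*sqrt(510) - 4*sqrt(17) + 12*sqrt(30) + 270.

(-3*sqrt(510) - 4*sqrt(17) + 12*sqrt(30) + 270)/253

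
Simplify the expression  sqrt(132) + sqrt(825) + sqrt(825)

sqrt(132) = 2*sqrt(33); sqrt(825) = 5*sqrt(33); sqrt(825) = 5*sqrt(33)
Combine: (2 + 5 + 5)·sqrt(33) = 12*sqrt(33)

12*sqrt(33)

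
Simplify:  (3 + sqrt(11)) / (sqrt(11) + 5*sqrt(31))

(-11 - 3*sqrt(11) + 15*sqrt(31) + 5*sqrt(341))/764

Multiply numerator and denominator by -5*sqrt(31) + sqrt(11).
Denominator becomes -764; numerator becomes -5*sqrt(341) - 15*sqrt(31) + 3*sqrt(11) + 11.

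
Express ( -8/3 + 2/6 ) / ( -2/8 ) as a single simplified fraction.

28/3

Numerator: -8/3 + 2/6 = -7/3
Denominator: -2/8 = -1/4
Divide: (-7/3) · (-4) = 28/3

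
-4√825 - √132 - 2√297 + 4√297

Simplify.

4√825 = 20*√33; √132 = 2*√33; 2√297 = 6*√33; 4√297 = 12*√33
Combine: (-20 - 2 - 6 + 12)·√33 = -16*√33

-16*√33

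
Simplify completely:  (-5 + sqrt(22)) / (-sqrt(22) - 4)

(-14 + 3*sqrt(22))/2

Multiply numerator and denominator by -4 + sqrt(22).
Denominator becomes -6; numerator becomes -9*sqrt(22) + 42.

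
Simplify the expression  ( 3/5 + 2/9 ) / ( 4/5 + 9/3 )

Numerator: 3/5 + 2/9 = 37/45
Denominator: 4/5 + 9/3 = 19/5
Divide: (37/45) · (5/19) = 37/171

37/171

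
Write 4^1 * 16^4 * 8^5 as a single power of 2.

4^1 = 2^2; 16^4 = 2^16; 8^5 = 2^15
Combine exponents: 2^33

2^33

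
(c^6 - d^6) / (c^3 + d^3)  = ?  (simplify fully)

c^3 - d^3

Factor c^6 - d^6 and cancel (c^3 + d^3).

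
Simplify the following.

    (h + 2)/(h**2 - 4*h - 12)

Factor: h**2 - 4*h - 12 = (h - 6)*(h + 2)
Cancel the common factor (h + 2).

1/(h - 6)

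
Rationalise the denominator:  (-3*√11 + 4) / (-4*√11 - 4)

Multiply numerator and denominator by -4 + 4*√11.
Denominator becomes -160; numerator becomes -148 + 28*√11.

(-7*√11 + 37)/40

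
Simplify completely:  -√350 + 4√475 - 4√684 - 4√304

√350 = 5*√14; 4√475 = 20*√19; 4√684 = 24*√19; 4√304 = 16*√19

-20*√19 - 5*√14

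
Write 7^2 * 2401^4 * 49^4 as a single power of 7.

7^2 = 7^2; 2401^4 = 7^16; 49^4 = 7^8
Combine exponents: 7^26

7^26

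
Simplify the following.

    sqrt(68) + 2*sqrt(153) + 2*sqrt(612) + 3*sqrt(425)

sqrt(68) = 2*sqrt(17); 2*sqrt(153) = 6*sqrt(17); 2*sqrt(612) = 12*sqrt(17); 3*sqrt(425) = 15*sqrt(17)
Combine: (2 + 6 + 12 + 15)·sqrt(17) = 35*sqrt(17)

35*sqrt(17)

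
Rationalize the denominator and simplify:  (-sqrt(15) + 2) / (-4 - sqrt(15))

-23 + 6*sqrt(15)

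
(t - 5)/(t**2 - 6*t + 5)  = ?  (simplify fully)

Factor: t**2 - 6*t + 5 = (t - 5)*(t - 1)
Cancel the common factor (t - 5).

1/(t - 1)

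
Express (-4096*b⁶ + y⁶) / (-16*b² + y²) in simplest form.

256*b⁴ + 16*b²*y² + y⁴

Difference of sixth powers: factor out (-16*b² + y²).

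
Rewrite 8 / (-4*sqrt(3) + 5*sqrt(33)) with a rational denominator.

(32*sqrt(3) + 40*sqrt(33))/777

Multiply numerator and denominator by 4*sqrt(3) + 5*sqrt(33).
Denominator becomes 777; numerator becomes 32*sqrt(3) + 40*sqrt(33).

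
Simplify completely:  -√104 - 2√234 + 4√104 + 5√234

√104 = 2*√26; 2√234 = 6*√26; 4√104 = 8*√26; 5√234 = 15*√26
Combine: (-2 - 6 + 8 + 15)·√26 = 15*√26

15*√26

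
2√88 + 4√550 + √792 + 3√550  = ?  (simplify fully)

45*√22

2√88 = 4*√22; 4√550 = 20*√22; √792 = 6*√22; 3√550 = 15*√22
Combine: (4 + 20 + 6 + 15)·√22 = 45*√22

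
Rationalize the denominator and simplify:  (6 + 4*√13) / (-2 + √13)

(14*√13 + 64)/9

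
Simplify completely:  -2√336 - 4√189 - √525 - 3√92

-25*√21 - 6*√23

2√336 = 8*√21; 4√189 = 12*√21; √525 = 5*√21; 3√92 = 6*√23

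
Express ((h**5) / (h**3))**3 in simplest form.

h**6

Inside the bracket: h**2
Raise to the power 3: h**6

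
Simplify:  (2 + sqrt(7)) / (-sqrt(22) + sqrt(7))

Multiply numerator and denominator by sqrt(7) + sqrt(22).
Denominator becomes -15; numerator becomes 2*sqrt(7) + 7 + 2*sqrt(22) + sqrt(154).

(-sqrt(154) - 2*sqrt(22) - 7 - 2*sqrt(7))/15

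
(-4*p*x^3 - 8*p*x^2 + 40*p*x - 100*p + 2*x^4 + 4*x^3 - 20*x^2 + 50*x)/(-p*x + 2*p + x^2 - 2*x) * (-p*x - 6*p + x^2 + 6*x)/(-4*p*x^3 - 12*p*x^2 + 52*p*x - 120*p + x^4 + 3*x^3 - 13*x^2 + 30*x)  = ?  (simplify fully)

(-4*p*x - 20*p + 2*x^2 + 10*x)/(-4*p*x + 8*p + x^2 - 2*x)

Factor: -4*p*x^3 - 8*p*x^2 + 40*p*x - 100*p + 2*x^4 + 4*x^3 - 20*x^2 + 50*x = 2*(x^2 - 3*x + 5)*(-2*p + x)*(x + 5);  -p*x + 2*p + x^2 - 2*x = (-p + x)*(x - 2);  -p*x - 6*p + x^2 + 6*x = (-p + x)*(x + 6);  -4*p*x^3 - 12*p*x^2 + 52*p*x - 120*p + x^4 + 3*x^3 - 13*x^2 + 30*x = (x + 6)*(x^2 - 3*x + 5)*(-4*p + x)
Cancel the common factors (x^2 - 3*x + 5), (x + 6), (-p + x).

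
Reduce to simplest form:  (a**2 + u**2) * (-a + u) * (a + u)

-a**4 + u**4

Telescope via difference of squares: (u+a)(u-a) = -a**2 + u**2, then repeat with the next factor.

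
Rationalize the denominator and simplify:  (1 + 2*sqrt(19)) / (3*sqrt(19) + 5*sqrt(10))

(-114 - 3*sqrt(19) + 5*sqrt(10) + 10*sqrt(190))/79

Multiply numerator and denominator by -5*sqrt(10) + 3*sqrt(19).
Denominator becomes -79; numerator becomes -10*sqrt(190) - 5*sqrt(10) + 3*sqrt(19) + 114.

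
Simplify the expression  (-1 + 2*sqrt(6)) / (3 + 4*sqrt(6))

Multiply numerator and denominator by -4*sqrt(6) + 3.
Denominator becomes -87; numerator becomes -51 + 10*sqrt(6).

(-10*sqrt(6) + 51)/87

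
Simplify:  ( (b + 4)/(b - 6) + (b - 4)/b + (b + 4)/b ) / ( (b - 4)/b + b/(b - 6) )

Numerator: (b + 4)/(b - 6) + (b - 4)/b + (b + 4)/b = (3*b - 8)/(b - 6)
Denominator: (b - 4)/b + b/(b - 6) = (2*b² - 10*b + 24)/(b² - 6*b)
Divide: ((3*b - 8)/(b - 6)) · ((b² - 6*b)/(2*b² - 10*b + 24)) = (3*b² - 8*b)/(2*b² - 10*b + 24)

(3*b² - 8*b)/(2*b² - 10*b + 24)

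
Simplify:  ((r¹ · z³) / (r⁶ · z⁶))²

Inside the bracket: (r^-5) · (z^-3)
Raise to the power 2: (r^-10) · (z^-6)

1/(r^10*z⁶)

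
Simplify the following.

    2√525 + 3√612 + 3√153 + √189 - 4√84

2√525 = 10*√21; 3√612 = 18*√17; 3√153 = 9*√17; √189 = 3*√21; 4√84 = 8*√21

5*√21 + 27*√17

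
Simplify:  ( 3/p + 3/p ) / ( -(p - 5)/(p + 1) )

Numerator: 3/p + 3/p = 6/p
Denominator: -(p - 5)/(p + 1) = (-p + 5)/(p + 1)
Divide: (6/p) · ((p + 1)/(-p + 5)) = (-6*p - 6)/(p**2 - 5*p)

(-6*p - 6)/(p**2 - 5*p)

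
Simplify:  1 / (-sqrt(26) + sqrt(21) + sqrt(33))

Group as (sqrt(21) + sqrt(33)) - sqrt(26); multiply by (sqrt(21) + sqrt(33)) + sqrt(26), then rationalise the remaining surd.

(-14*sqrt(26) + 7*sqrt(33) + 19*sqrt(21) + 3*sqrt(2002))/994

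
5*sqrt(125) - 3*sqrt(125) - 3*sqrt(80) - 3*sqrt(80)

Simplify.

-14*sqrt(5)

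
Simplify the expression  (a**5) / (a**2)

a**3

Quotient: a**3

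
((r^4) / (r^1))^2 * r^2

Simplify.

Inside the bracket: r^3
Raise to the power 2: r^6
Multiply by r^2: add exponents.

r^8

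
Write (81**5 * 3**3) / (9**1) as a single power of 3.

3**21

81**5 = 3**20; 3**3 = 3**3; 9**1 = 3**2
Combine exponents: 3**21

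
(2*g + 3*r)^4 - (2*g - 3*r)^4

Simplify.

192*g^3*r + 432*g*r^3

Binomially expand both and collect terms in (2*g), (3*r).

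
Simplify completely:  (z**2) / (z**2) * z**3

z**3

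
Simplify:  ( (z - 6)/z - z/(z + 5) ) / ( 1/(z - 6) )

Numerator: (z - 6)/z - z/(z + 5) = (-z - 30)/(z² + 5*z)
Denominator: 1/(z - 6) = 1/(z - 6)
Divide: ((-z - 30)/(z² + 5*z)) · (z - 6) = (-z² - 24*z + 180)/(z² + 5*z)

(-z² - 24*z + 180)/(z² + 5*z)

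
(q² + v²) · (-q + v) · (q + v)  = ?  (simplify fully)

(v+q)(v-q) = -q² + v²; continue pairing.

-q⁴ + v⁴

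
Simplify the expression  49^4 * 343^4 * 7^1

49^4 = 7^8; 343^4 = 7^12; 7^1 = 7^1
Combine exponents: 7^21

7^21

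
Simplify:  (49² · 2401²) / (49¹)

7^10

49² = 7^4; 2401² = 7^8; 49¹ = 7^2
Combine exponents: 7^10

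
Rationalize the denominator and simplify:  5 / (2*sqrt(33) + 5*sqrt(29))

Multiply numerator and denominator by -5*sqrt(29) + 2*sqrt(33).
Denominator becomes -593; numerator becomes -25*sqrt(29) + 10*sqrt(33).

(-10*sqrt(33) + 25*sqrt(29))/593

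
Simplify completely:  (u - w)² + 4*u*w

(u + w)²

Expand the square and combine the 4*u*w term.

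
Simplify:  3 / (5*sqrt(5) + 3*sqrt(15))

(-15*sqrt(5) + 9*sqrt(15))/10

Multiply numerator and denominator by -5*sqrt(5) + 3*sqrt(15).
Denominator becomes 10; numerator becomes -15*sqrt(5) + 9*sqrt(15).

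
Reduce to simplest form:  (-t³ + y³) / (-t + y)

t² + t*y + y²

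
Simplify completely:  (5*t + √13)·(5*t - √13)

Difference of squares with P = 5*t, Q = √13.

25*t² - 13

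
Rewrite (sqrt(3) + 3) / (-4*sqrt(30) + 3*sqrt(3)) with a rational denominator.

(-4*sqrt(30) - 4*sqrt(10) - 3*sqrt(3) - 3)/151

Multiply numerator and denominator by 3*sqrt(3) + 4*sqrt(30).
Denominator becomes -453; numerator becomes 9 + 9*sqrt(3) + 12*sqrt(10) + 12*sqrt(30).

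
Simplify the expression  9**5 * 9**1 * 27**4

9**5 = 3**10; 9**1 = 3**2; 27**4 = 3**12
Combine exponents: 3**24

3**24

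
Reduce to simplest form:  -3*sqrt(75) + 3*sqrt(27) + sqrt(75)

3*sqrt(75) = 15*sqrt(3); 3*sqrt(27) = 9*sqrt(3); sqrt(75) = 5*sqrt(3)
Combine: (-15 + 9 + 5)·sqrt(3) = -sqrt(3)

-sqrt(3)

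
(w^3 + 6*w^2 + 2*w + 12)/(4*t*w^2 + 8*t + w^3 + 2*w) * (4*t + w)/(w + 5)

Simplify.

(w + 6)/(w + 5)

Factor: w^3 + 6*w^2 + 2*w + 12 = (w^2 + 2)*(w + 6);  4*t*w^2 + 8*t + w^3 + 2*w = (w^2 + 2)*(4*t + w)
Cancel the common factors (w^2 + 2), (4*t + w).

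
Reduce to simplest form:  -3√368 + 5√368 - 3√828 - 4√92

-18*√23

3√368 = 12*√23; 5√368 = 20*√23; 3√828 = 18*√23; 4√92 = 8*√23
Combine: (-12 + 20 - 18 - 8)·√23 = -18*√23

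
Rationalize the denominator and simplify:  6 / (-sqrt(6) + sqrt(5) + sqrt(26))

Group as (sqrt(5) + sqrt(26)) - sqrt(6); multiply by (sqrt(5) + sqrt(26)) + sqrt(6), then rationalise the remaining surd.

(-54*sqrt(5) - 8*sqrt(195) + 50*sqrt(6) + 30*sqrt(26))/35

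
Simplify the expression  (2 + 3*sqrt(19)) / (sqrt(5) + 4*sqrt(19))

(-3*sqrt(95) - 2*sqrt(5) + 8*sqrt(19) + 228)/299

Multiply numerator and denominator by -sqrt(5) + 4*sqrt(19).
Denominator becomes 299; numerator becomes -3*sqrt(95) - 2*sqrt(5) + 8*sqrt(19) + 228.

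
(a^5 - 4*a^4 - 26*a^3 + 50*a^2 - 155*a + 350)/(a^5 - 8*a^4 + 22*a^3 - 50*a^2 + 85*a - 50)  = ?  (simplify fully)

(a^2 - 2*a - 35)/(a^2 - 6*a + 5)

Factor: a^5 - 4*a^4 - 26*a^3 + 50*a^2 - 155*a + 350 = (a - 2)*(a - 7)*(a^2 + 5)*(a + 5);  a^5 - 8*a^4 + 22*a^3 - 50*a^2 + 85*a - 50 = (a - 1)*(a - 2)*(a - 5)*(a^2 + 5)
Cancel the common factors (a^2 + 5), (a - 2).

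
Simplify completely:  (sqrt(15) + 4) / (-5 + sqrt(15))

Multiply numerator and denominator by -5 - sqrt(15).
Denominator becomes 10; numerator becomes -35 - 9*sqrt(15).

(-35 - 9*sqrt(15))/10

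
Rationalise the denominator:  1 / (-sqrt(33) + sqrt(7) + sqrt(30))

(-2*sqrt(33) + 5*sqrt(30) + 28*sqrt(7) + 3*sqrt(770))/412

Group as (sqrt(7) + sqrt(30)) - sqrt(33); multiply by (sqrt(7) + sqrt(30)) + sqrt(33), then rationalise the remaining surd.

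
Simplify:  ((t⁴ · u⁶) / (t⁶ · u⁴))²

Inside the bracket: (t^-2) · u²
Raise to the power 2: (t^-4) · u⁴

u⁴/t⁴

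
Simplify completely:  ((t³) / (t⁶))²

t^(-6)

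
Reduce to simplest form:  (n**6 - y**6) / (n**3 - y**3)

Difference of sixth powers: factor out (n**3 - y**3).

n**3 + y**3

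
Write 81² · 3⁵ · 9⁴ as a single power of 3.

81² = 3^8; 3⁵ = 3^5; 9⁴ = 3^8
Combine exponents: 3^21

3^21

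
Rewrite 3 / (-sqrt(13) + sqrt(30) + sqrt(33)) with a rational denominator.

(-75*sqrt(13) + 15*sqrt(33) + 24*sqrt(30) + 9*sqrt(1430))/730

Group as (sqrt(30) + sqrt(33)) - sqrt(13); multiply by (sqrt(30) + sqrt(33)) + sqrt(13), then rationalise the remaining surd.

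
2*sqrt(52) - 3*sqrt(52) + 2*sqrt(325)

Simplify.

2*sqrt(52) = 4*sqrt(13); 3*sqrt(52) = 6*sqrt(13); 2*sqrt(325) = 10*sqrt(13)
Combine: (4 - 6 + 10)·sqrt(13) = 8*sqrt(13)

8*sqrt(13)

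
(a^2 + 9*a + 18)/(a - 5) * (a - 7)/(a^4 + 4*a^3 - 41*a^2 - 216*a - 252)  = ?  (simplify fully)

1/(a^2 - 3*a - 10)

Factor: a^2 + 9*a + 18 = (a + 3)*(a + 6);  a^4 + 4*a^3 - 41*a^2 - 216*a - 252 = (a + 6)*(a + 2)*(a + 3)*(a - 7)
Cancel the common factors (a + 6), (a - 7), (a + 3).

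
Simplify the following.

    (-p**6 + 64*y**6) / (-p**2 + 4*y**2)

Difference of sixth powers: factor out (-p**2 + 4*y**2).

p**4 + 4*p**2*y**2 + 16*y**4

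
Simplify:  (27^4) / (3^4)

3^8

27^4 = 3^12; 3^4 = 3^4
Combine exponents: 3^8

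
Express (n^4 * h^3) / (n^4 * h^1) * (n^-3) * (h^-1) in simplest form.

Quotient: h^2
Multiply by (n^-3) * (h^-1): add exponents.

h/n^3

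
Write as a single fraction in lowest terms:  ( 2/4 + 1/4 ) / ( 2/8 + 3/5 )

15/17

Numerator: 2/4 + 1/4 = 3/4
Denominator: 2/8 + 3/5 = 17/20
Divide: (3/4) · (20/17) = 15/17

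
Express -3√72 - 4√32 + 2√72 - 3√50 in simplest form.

-37*√2

3√72 = 18*√2; 4√32 = 16*√2; 2√72 = 12*√2; 3√50 = 15*√2
Combine: (-18 - 16 + 12 - 15)·√2 = -37*√2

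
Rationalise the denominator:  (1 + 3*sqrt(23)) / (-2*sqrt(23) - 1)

(-137 + sqrt(23))/91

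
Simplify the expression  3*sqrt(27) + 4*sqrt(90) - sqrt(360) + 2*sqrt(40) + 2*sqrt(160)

9*sqrt(3) + 18*sqrt(10)

3*sqrt(27) = 9*sqrt(3); 4*sqrt(90) = 12*sqrt(10); sqrt(360) = 6*sqrt(10); 2*sqrt(40) = 4*sqrt(10); 2*sqrt(160) = 8*sqrt(10)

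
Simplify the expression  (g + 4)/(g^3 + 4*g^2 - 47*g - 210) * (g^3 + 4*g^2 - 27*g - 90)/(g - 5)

Factor: g^3 + 4*g^2 - 47*g - 210 = (g + 5)*(g + 6)*(g - 7);  g^3 + 4*g^2 - 27*g - 90 = (g - 5)*(g + 3)*(g + 6)
Cancel the common factors (g - 5), (g + 6).

(g^2 + 7*g + 12)/(g^2 - 2*g - 35)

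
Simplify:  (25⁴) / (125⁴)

5^(-4)

25⁴ = 5^8; 125⁴ = 5^12
Combine exponents: 5^(-4)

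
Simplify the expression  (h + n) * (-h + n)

-h^2 + n^2

Pair the conjugate factors: (n+h)(n-h) = -h^2 + n^2.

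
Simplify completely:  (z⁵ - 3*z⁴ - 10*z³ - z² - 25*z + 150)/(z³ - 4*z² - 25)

Factor: z⁵ - 3*z⁴ - 10*z³ - z² - 25*z + 150 = (z - 2)·(z² + z + 5)·(z + 3)·(z - 5);  z³ - 4*z² - 25 = (z² + z + 5)·(z - 5)
Cancel the common factors (z² + z + 5), (z - 5).

z² + z - 6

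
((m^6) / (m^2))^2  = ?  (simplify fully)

Inside the bracket: m^4
Raise to the power 2: m^8

m^8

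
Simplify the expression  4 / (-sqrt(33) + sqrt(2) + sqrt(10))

(-84*sqrt(33) - 100*sqrt(10) - 164*sqrt(2) - 16*sqrt(165))/361

Group as (sqrt(2) + sqrt(10)) - sqrt(33); multiply by (sqrt(2) + sqrt(10)) + sqrt(33), then rationalise the remaining surd.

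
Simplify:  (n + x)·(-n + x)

-n² + x²

(x)^2 - (n)^2 = -n² + x².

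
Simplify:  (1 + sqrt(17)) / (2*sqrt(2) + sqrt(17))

Multiply numerator and denominator by -2*sqrt(2) + sqrt(17).
Denominator becomes 9; numerator becomes -2*sqrt(34) - 2*sqrt(2) + sqrt(17) + 17.

(-2*sqrt(34) - 2*sqrt(2) + sqrt(17) + 17)/9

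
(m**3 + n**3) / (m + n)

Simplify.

n**3 + m**3 = (m + n)(m**2 - m*n + n**2).

m**2 - m*n + n**2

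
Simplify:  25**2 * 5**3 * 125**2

25**2 = 5**4; 5**3 = 5**3; 125**2 = 5**6
Combine exponents: 5**13

5**13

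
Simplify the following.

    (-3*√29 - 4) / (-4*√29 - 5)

Multiply numerator and denominator by -5 + 4*√29.
Denominator becomes -439; numerator becomes -328 - √29.

(√29 + 328)/439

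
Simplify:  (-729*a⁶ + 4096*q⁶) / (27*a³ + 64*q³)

-27*a³ + 64*q³

-729*a⁶ + 4096*q⁶ factors as (-3*a + 4*q)*(3*a + 4*q)*(9*a² - 12*a*q + 16*q²)*(9*a² + 12*a*q + 16*q²).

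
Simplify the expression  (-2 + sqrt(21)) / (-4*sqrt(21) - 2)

(-44 + 5*sqrt(21))/166

Multiply numerator and denominator by -2 + 4*sqrt(21).
Denominator becomes -332; numerator becomes -10*sqrt(21) + 88.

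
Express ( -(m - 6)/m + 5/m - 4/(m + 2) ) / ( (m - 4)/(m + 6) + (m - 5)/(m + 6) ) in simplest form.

(-m³ - m² + 52*m + 132)/(2*m³ - 5*m² - 18*m)

Numerator: -(m - 6)/m + 5/m - 4/(m + 2) = (-m² + 5*m + 22)/(m² + 2*m)
Denominator: (m - 4)/(m + 6) + (m - 5)/(m + 6) = (2*m - 9)/(m + 6)
Divide: ((-m² + 5*m + 22)/(m² + 2*m)) · ((m + 6)/(2*m - 9)) = (-m³ - m² + 52*m + 132)/(2*m³ - 5*m² - 18*m)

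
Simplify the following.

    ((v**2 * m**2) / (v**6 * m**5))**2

1/(m**6*v**8)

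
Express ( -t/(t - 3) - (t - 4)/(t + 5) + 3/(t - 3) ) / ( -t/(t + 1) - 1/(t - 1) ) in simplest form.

(2*t³ + t² - 2*t - 1)/(t³ + 5*t² + t + 5)

Numerator: -t/(t - 3) - (t - 4)/(t + 5) + 3/(t - 3) = (-2*t - 1)/(t + 5)
Denominator: -t/(t + 1) - 1/(t - 1) = (-t² - 1)/(t² - 1)
Divide: ((-2*t - 1)/(t + 5)) · ((t² - 1)/(-t² - 1)) = (2*t³ + t² - 2*t - 1)/(t³ + 5*t² + t + 5)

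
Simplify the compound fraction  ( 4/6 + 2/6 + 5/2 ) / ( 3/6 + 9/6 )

7/4

Numerator: 4/6 + 2/6 + 5/2 = 7/2
Denominator: 3/6 + 9/6 = 2
Divide: (7/2) · (1/2) = 7/4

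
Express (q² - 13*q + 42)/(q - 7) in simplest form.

Factor: q² - 13*q + 42 = (q - 7)·(q - 6)
Cancel the common factor (q - 7).

q - 6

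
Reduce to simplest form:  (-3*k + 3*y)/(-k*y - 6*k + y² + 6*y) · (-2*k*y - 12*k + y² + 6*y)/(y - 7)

(-6*k + 3*y)/(y - 7)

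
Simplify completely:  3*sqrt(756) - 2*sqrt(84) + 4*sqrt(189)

3*sqrt(756) = 18*sqrt(21); 2*sqrt(84) = 4*sqrt(21); 4*sqrt(189) = 12*sqrt(21)
Combine: (18 - 4 + 12)·sqrt(21) = 26*sqrt(21)

26*sqrt(21)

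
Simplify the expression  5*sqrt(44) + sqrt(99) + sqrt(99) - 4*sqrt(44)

5*sqrt(44) = 10*sqrt(11); sqrt(99) = 3*sqrt(11); sqrt(99) = 3*sqrt(11); 4*sqrt(44) = 8*sqrt(11)
Combine: (10 + 3 + 3 - 8)·sqrt(11) = 8*sqrt(11)

8*sqrt(11)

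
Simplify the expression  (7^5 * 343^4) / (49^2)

7^13

7^5 = 7^5; 343^4 = 7^12; 49^2 = 7^4
Combine exponents: 7^13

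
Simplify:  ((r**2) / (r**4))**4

r**(-8)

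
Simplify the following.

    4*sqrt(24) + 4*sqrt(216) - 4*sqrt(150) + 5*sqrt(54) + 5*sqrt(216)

4*sqrt(24) = 8*sqrt(6); 4*sqrt(216) = 24*sqrt(6); 4*sqrt(150) = 20*sqrt(6); 5*sqrt(54) = 15*sqrt(6); 5*sqrt(216) = 30*sqrt(6)
Combine: (8 + 24 - 20 + 15 + 30)·sqrt(6) = 57*sqrt(6)

57*sqrt(6)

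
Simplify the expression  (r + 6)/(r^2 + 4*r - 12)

1/(r - 2)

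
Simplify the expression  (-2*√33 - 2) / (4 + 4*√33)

-1/2

Multiply numerator and denominator by -4*√33 + 4.
Denominator becomes -512; numerator becomes 256.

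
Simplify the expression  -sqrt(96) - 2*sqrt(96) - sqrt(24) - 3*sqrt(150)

sqrt(96) = 4*sqrt(6); 2*sqrt(96) = 8*sqrt(6); sqrt(24) = 2*sqrt(6); 3*sqrt(150) = 15*sqrt(6)
Combine: (-4 - 8 - 2 - 15)·sqrt(6) = -29*sqrt(6)

-29*sqrt(6)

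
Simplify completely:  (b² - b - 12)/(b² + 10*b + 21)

(b - 4)/(b + 7)

Factor: b² - b - 12 = (b + 3)·(b - 4);  b² + 10*b + 21 = (b + 7)·(b + 3)
Cancel the common factor (b + 3).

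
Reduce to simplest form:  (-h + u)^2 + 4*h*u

(h + u)^2

Expanding gives h^2 + 2*h*u + u^2, a perfect square.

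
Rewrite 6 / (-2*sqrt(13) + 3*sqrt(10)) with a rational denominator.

Multiply numerator and denominator by 2*sqrt(13) + 3*sqrt(10).
Denominator becomes 38; numerator becomes 12*sqrt(13) + 18*sqrt(10).

(6*sqrt(13) + 9*sqrt(10))/19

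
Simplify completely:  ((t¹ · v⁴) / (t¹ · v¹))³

Inside the bracket: v³
Raise to the power 3: v⁹

v⁹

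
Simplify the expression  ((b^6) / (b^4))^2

b^4

Inside the bracket: b^2
Raise to the power 2: b^4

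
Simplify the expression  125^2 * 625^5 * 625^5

5^46

125^2 = 5^6; 625^5 = 5^20; 625^5 = 5^20
Combine exponents: 5^46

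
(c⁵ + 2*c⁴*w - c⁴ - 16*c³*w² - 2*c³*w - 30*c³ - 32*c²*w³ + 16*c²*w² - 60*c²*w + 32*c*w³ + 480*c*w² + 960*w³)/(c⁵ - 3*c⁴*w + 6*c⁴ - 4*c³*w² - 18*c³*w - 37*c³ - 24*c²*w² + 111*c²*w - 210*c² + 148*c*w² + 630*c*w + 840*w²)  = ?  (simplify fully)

(c² + 6*c*w + 8*w²)/(c² + c*w + 7*c + 7*w)

Factor: c⁵ + 2*c⁴*w - c⁴ - 16*c³*w² - 2*c³*w - 30*c³ - 32*c²*w³ + 16*c²*w² - 60*c²*w + 32*c*w³ + 480*c*w² + 960*w³ = (c + 2*w)·(c + 5)·(c - 4*w)·(c + 4*w)·(c - 6);  c⁵ - 3*c⁴*w + 6*c⁴ - 4*c³*w² - 18*c³*w - 37*c³ - 24*c²*w² + 111*c²*w - 210*c² + 148*c*w² + 630*c*w + 840*w² = (c - 6)·(c + 5)·(c + 7)·(c - 4*w)·(c + w)
Cancel the common factors (c - 6), (c + 5), (c - 4*w).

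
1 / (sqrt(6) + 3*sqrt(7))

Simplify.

(-sqrt(6) + 3*sqrt(7))/57

Multiply numerator and denominator by -sqrt(6) + 3*sqrt(7).
Denominator becomes 57; numerator becomes -sqrt(6) + 3*sqrt(7).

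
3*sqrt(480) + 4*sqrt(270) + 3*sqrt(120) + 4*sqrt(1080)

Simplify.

3*sqrt(480) = 12*sqrt(30); 4*sqrt(270) = 12*sqrt(30); 3*sqrt(120) = 6*sqrt(30); 4*sqrt(1080) = 24*sqrt(30)
Combine: (12 + 12 + 6 + 24)·sqrt(30) = 54*sqrt(30)

54*sqrt(30)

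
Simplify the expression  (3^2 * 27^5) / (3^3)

3^14

3^2 = 3^2; 27^5 = 3^15; 3^3 = 3^3
Combine exponents: 3^14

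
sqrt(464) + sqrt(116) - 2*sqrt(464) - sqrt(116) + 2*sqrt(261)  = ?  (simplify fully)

sqrt(464) = 4*sqrt(29); sqrt(116) = 2*sqrt(29); 2*sqrt(464) = 8*sqrt(29); sqrt(116) = 2*sqrt(29); 2*sqrt(261) = 6*sqrt(29)
Combine: (4 + 2 - 8 - 2 + 6)·sqrt(29) = 2*sqrt(29)

2*sqrt(29)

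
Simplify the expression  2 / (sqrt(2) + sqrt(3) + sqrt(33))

Group as (sqrt(3) + sqrt(33)) + sqrt(2); multiply by (sqrt(3) + sqrt(33)) - sqrt(2), then rationalise the remaining surd.

(-16*sqrt(3) - 17*sqrt(2) + 3*sqrt(22) + 14*sqrt(33))/190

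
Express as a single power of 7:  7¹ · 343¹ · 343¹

7^7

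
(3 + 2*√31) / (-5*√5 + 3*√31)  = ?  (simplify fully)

Multiply numerator and denominator by 5*√5 + 3*√31.
Denominator becomes 154; numerator becomes 15*√5 + 9*√31 + 10*√155 + 186.

(15*√5 + 9*√31 + 10*√155 + 186)/154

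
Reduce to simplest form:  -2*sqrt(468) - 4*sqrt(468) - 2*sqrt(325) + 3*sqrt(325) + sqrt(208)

2*sqrt(468) = 12*sqrt(13); 4*sqrt(468) = 24*sqrt(13); 2*sqrt(325) = 10*sqrt(13); 3*sqrt(325) = 15*sqrt(13); sqrt(208) = 4*sqrt(13)
Combine: (-12 - 24 - 10 + 15 + 4)·sqrt(13) = -27*sqrt(13)

-27*sqrt(13)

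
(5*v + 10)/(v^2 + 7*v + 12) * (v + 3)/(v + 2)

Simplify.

5/(v + 4)

Factor: 5*v + 10 = 5*(v + 2);  v^2 + 7*v + 12 = (v + 3)*(v + 4)
Cancel the common factors (v + 2), (v + 3).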